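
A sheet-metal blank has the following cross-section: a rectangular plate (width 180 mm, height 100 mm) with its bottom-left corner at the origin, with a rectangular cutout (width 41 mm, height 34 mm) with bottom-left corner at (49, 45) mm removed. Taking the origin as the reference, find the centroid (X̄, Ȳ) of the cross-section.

plate: A = 180 × 100 = 18000.00, centroid at (90.00, 50.00).
hole: A = −(41 × 34) = -1394.00, centroid at (69.50, 62.00).
ΣA = 16606.00 mm², ΣAX̄ = 1523117.00 mm³, ΣAȲ = 813572.00 mm³.
X̄ = 1523117.00/16606.00 = 91.72 mm; Ȳ = 813572.00/16606.00 = 48.99 mm.

X̄ = 91.72 mm, Ȳ = 48.99 mm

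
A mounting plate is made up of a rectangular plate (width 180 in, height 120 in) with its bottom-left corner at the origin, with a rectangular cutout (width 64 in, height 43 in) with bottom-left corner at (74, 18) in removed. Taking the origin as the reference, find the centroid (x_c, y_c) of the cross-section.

plate: A = 180 × 120 = 21600.00, centroid at (90.00, 60.00).
hole: A = −(64 × 43) = -2752.00, centroid at (106.00, 39.50).
ΣA = 18848.00 in², ΣAx_c = 1652288.00 in³, ΣAy_c = 1187296.00 in³.
x_c = 1652288.00/18848.00 = 87.66 in; y_c = 1187296.00/18848.00 = 62.99 in.

x_c = 87.66 in, y_c = 62.99 in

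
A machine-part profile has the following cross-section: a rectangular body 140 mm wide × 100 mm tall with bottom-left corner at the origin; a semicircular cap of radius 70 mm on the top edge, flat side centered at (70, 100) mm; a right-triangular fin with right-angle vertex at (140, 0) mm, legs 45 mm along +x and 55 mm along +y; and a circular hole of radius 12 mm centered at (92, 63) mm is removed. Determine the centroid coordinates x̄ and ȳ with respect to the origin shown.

rectangular body: A = 140 × 100 = 14000.00, centroid at (70.00, 50.00).
semicircular top: A = ½π·70² = 7696.90, centroid at (70.00, 129.71).
triangular fin: A = ½·45·55 = 1237.50, centroid at (155.00, 18.33).
hole: A = −π·12² = -452.39, centroid at (92.00, 63.00).
ΣA = 22482.01 mm², ΣAx̄ = 1668975.82 mm³, ΣAȳ = 1692543.84 mm³.
x̄ = 1668975.82/22482.01 = 74.24 mm; ȳ = 1692543.84/22482.01 = 75.28 mm.

x̄ = 74.24 mm, ȳ = 75.28 mm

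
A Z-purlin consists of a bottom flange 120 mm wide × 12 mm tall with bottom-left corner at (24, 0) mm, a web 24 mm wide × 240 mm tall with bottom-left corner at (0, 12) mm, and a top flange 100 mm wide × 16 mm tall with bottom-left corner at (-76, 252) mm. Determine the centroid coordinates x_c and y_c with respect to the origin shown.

x_c = 16.87 mm, y_c = 134.65 mm

Part | A | x̄ᵢ | ȳᵢ | A·x̄ᵢ | A·ȳᵢ
bottom flange | 1440.00 | 84.00 | 6.00 | 120960.00 | 8640.00
web | 5760.00 | 12.00 | 132.00 | 69120.00 | 760320.00
top flange | 1600.00 | -26.00 | 260.00 | -41600.00 | 416000.00
Σ | 8800.00 |  |  | 148480.00 | 1184960.00
x_c = 148480.00 / 8800.00 = 16.87 mm
y_c = 1184960.00 / 8800.00 = 134.65 mm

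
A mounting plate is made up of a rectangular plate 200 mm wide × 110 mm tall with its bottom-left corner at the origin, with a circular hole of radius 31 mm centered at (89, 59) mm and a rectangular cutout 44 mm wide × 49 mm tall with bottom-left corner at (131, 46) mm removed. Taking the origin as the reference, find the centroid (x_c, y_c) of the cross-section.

x_c = 95.18 mm, y_c = 52.30 mm

plate: A = 200 × 110 = 22000.00, centroid at (100.00, 55.00).
hole 1: A = −π·31² = -3019.07, centroid at (89.00, 59.00).
hole 2: A = −(44 × 49) = -2156.00, centroid at (153.00, 70.50).
ΣA = 16824.93 mm²
ΣAx_c = (22000.00)(100.00) + (-3019.07)(89.00) + (-2156.00)(153.00) = 1601434.72 mm³
ΣAy_c = (22000.00)(55.00) + (-3019.07)(59.00) + (-2156.00)(70.50) = 879876.84 mm³
x_c = 1601434.72 / 16824.93 = 95.18 mm
y_c = 879876.84 / 16824.93 = 52.30 mm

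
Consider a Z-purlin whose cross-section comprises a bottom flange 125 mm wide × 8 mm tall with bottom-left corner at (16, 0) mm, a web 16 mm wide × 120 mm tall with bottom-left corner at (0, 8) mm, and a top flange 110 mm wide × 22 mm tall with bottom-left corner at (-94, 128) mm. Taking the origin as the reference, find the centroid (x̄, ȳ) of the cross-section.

bottom flange: A = 125 × 8 = 1000.00, centroid at (78.50, 4.00).
web: A = 16 × 120 = 1920.00, centroid at (8.00, 68.00).
top flange: A = 110 × 22 = 2420.00, centroid at (-39.00, 139.00).
ΣA = 5340.00 mm²
ΣAx̄ = (1000.00)(78.50) + (1920.00)(8.00) + (2420.00)(-39.00) = -520.00 mm³
ΣAȳ = (1000.00)(4.00) + (1920.00)(68.00) + (2420.00)(139.00) = 470940.00 mm³
x̄ = -520.00 / 5340.00 = -0.10 mm
ȳ = 470940.00 / 5340.00 = 88.19 mm

x̄ = -0.10 mm, ȳ = 88.19 mm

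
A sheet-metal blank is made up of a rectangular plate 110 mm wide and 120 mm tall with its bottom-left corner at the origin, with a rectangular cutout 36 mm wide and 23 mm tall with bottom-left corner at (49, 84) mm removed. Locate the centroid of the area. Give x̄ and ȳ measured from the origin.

plate: A = 110 × 120 = 13200.00, centroid at (55.00, 60.00).
hole: A = −(36 × 23) = -828.00, centroid at (67.00, 95.50).
ΣA = 12372.00 mm², ΣAx̄ = 670524.00 mm³, ΣAȳ = 712926.00 mm³.
x̄ = 670524.00/12372.00 = 54.20 mm; ȳ = 712926.00/12372.00 = 57.62 mm.

x̄ = 54.20 mm, ȳ = 57.62 mm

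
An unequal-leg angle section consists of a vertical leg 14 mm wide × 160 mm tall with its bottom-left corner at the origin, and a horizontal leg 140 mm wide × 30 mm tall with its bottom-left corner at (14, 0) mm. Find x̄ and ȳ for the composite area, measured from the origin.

vertical leg: A = 14 × 160 = 2240.00, centroid at (7.00, 80.00).
horizontal leg: A = 140 × 30 = 4200.00, centroid at (84.00, 15.00).
ΣA = 6440.00 mm², ΣAx̄ = 368480.00 mm³, ΣAȳ = 242200.00 mm³.
x̄ = 368480.00/6440.00 = 57.22 mm; ȳ = 242200.00/6440.00 = 37.61 mm.

x̄ = 57.22 mm, ȳ = 37.61 mm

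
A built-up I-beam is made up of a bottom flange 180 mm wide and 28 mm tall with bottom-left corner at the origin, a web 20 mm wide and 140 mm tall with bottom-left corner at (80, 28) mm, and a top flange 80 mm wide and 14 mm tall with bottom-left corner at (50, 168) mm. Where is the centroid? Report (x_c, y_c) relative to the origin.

x_c = 90.00 mm, y_c = 60.38 mm

bottom flange: A = 180 × 28 = 5040.00, centroid at (90.00, 14.00).
web: A = 20 × 140 = 2800.00, centroid at (90.00, 98.00).
top flange: A = 80 × 14 = 1120.00, centroid at (90.00, 175.00).
ΣA = 8960.00 mm², ΣAx_c = 806400.00 mm³, ΣAy_c = 540960.00 mm³.
x_c = 806400.00/8960.00 = 90.00 mm; y_c = 540960.00/8960.00 = 60.38 mm.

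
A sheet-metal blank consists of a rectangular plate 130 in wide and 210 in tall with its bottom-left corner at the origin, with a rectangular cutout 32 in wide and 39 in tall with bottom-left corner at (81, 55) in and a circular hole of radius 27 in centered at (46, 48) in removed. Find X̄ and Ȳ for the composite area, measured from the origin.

plate: A = 130 × 210 = 27300.00, centroid at (65.00, 105.00).
hole 1: A = −(32 × 39) = -1248.00, centroid at (97.00, 74.50).
hole 2: A = −π·27² = -2290.22, centroid at (46.00, 48.00).
ΣA = 23761.78 in²
ΣAX̄ = (27300.00)(65.00) + (-1248.00)(97.00) + (-2290.22)(46.00) = 1548093.83 in³
ΣAȲ = (27300.00)(105.00) + (-1248.00)(74.50) + (-2290.22)(48.00) = 2663593.39 in³
X̄ = 1548093.83 / 23761.78 = 65.15 in
Ȳ = 2663593.39 / 23761.78 = 112.10 in

X̄ = 65.15 in, Ȳ = 112.10 in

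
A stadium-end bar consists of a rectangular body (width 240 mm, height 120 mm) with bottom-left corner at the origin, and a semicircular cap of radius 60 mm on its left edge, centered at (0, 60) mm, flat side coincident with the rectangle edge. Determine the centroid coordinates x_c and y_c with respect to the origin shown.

Part | A | x̄ᵢ | ȳᵢ | A·x̄ᵢ | A·ȳᵢ
rectangular body | 28800.00 | 120.00 | 60.00 | 3456000.00 | 1728000.00
semicircular end | 5654.87 | -25.46 | 60.00 | -144000.00 | 339292.01
Σ | 34454.87 |  |  | 3312000.00 | 2067292.01
x_c = 3312000.00 / 34454.87 = 96.13 mm
y_c = 2067292.01 / 34454.87 = 60.00 mm

x_c = 96.13 mm, y_c = 60.00 mm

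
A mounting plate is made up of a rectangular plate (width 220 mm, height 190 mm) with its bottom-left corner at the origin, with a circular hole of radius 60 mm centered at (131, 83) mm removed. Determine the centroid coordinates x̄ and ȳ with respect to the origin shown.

plate: A = 220 × 190 = 41800.00, centroid at (110.00, 95.00).
hole: A = −π·60² = -11309.73, centroid at (131.00, 83.00).
ΣA = 30490.27 mm², ΣAx̄ = 3116424.90 mm³, ΣAȳ = 3032292.12 mm³.
x̄ = 3116424.90/30490.27 = 102.21 mm; ȳ = 3032292.12/30490.27 = 99.45 mm.

x̄ = 102.21 mm, ȳ = 99.45 mm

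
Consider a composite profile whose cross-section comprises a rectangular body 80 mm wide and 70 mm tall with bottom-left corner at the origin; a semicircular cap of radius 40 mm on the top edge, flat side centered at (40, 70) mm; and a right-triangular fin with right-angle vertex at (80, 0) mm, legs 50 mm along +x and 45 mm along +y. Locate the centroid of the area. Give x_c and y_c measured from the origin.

rectangular body: A = 80 × 70 = 5600.00, centroid at (40.00, 35.00).
semicircular top: A = ½π·40² = 2513.27, centroid at (40.00, 86.98).
triangular fin: A = ½·50·45 = 1125.00, centroid at (96.67, 15.00).
ΣA = 9238.27 mm²
ΣAx_c = (5600.00)(40.00) + (2513.27)(40.00) + (1125.00)(96.67) = 433280.96 mm³
ΣAy_c = (5600.00)(35.00) + (2513.27)(86.98) + (1125.00)(15.00) = 431470.86 mm³
x_c = 433280.96 / 9238.27 = 46.90 mm
y_c = 431470.86 / 9238.27 = 46.70 mm

x_c = 46.90 mm, y_c = 46.70 mm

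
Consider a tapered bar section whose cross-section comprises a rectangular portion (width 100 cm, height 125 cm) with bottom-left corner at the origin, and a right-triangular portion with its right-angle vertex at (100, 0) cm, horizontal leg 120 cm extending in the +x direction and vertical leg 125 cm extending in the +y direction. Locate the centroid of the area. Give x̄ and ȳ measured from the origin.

x̄ = 83.75 cm, ȳ = 54.69 cm

Part | A | x̄ᵢ | ȳᵢ | A·x̄ᵢ | A·ȳᵢ
rectangular portion | 12500.00 | 50.00 | 62.50 | 625000.00 | 781250.00
triangular portion | 7500.00 | 140.00 | 41.67 | 1050000.00 | 312500.00
Σ | 20000.00 |  |  | 1675000.00 | 1093750.00
x̄ = 1675000.00 / 20000.00 = 83.75 cm
ȳ = 1093750.00 / 20000.00 = 54.69 cm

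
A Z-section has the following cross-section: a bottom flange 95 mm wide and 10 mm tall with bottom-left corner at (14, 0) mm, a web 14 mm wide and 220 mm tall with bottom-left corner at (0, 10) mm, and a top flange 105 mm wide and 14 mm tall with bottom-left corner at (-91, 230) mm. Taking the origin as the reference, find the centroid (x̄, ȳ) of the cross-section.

x̄ = 4.25 mm, ȳ = 131.41 mm

bottom flange: A = 95 × 10 = 950.00, centroid at (61.50, 5.00).
web: A = 14 × 220 = 3080.00, centroid at (7.00, 120.00).
top flange: A = 105 × 14 = 1470.00, centroid at (-38.50, 237.00).
ΣA = 5500.00 mm²
ΣAx̄ = (950.00)(61.50) + (3080.00)(7.00) + (1470.00)(-38.50) = 23390.00 mm³
ΣAȳ = (950.00)(5.00) + (3080.00)(120.00) + (1470.00)(237.00) = 722740.00 mm³
x̄ = 23390.00 / 5500.00 = 4.25 mm
ȳ = 722740.00 / 5500.00 = 131.41 mm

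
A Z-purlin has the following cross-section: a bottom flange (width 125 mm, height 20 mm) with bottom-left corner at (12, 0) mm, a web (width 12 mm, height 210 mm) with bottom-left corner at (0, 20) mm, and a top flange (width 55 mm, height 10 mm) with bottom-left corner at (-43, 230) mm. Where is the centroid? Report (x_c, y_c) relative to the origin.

x_c = 34.62 mm, y_c = 84.25 mm

bottom flange: A = 125 × 20 = 2500.00, centroid at (74.50, 10.00).
web: A = 12 × 210 = 2520.00, centroid at (6.00, 125.00).
top flange: A = 55 × 10 = 550.00, centroid at (-15.50, 235.00).
ΣA = 5570.00 mm², ΣAx_c = 192845.00 mm³, ΣAy_c = 469250.00 mm³.
x_c = 192845.00/5570.00 = 34.62 mm; y_c = 469250.00/5570.00 = 84.25 mm.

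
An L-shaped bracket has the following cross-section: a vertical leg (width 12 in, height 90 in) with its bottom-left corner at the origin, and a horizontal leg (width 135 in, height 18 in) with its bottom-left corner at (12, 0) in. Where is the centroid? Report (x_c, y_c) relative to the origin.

Part | A | x̄ᵢ | ȳᵢ | A·x̄ᵢ | A·ȳᵢ
vertical leg | 1080.00 | 6.00 | 45.00 | 6480.00 | 48600.00
horizontal leg | 2430.00 | 79.50 | 9.00 | 193185.00 | 21870.00
Σ | 3510.00 |  |  | 199665.00 | 70470.00
x_c = 199665.00 / 3510.00 = 56.88 in
y_c = 70470.00 / 3510.00 = 20.08 in

x_c = 56.88 in, y_c = 20.08 in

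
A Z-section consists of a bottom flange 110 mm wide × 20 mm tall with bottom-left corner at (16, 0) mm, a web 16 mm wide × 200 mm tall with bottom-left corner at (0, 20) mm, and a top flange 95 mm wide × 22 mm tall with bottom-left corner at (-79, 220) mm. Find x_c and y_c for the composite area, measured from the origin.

x_c = 15.48 mm, y_c = 118.66 mm

bottom flange: A = 110 × 20 = 2200.00, centroid at (71.00, 10.00).
web: A = 16 × 200 = 3200.00, centroid at (8.00, 120.00).
top flange: A = 95 × 22 = 2090.00, centroid at (-31.50, 231.00).
ΣA = 7490.00 mm²
ΣAx_c = (2200.00)(71.00) + (3200.00)(8.00) + (2090.00)(-31.50) = 115965.00 mm³
ΣAy_c = (2200.00)(10.00) + (3200.00)(120.00) + (2090.00)(231.00) = 888790.00 mm³
x_c = 115965.00 / 7490.00 = 15.48 mm
y_c = 888790.00 / 7490.00 = 118.66 mm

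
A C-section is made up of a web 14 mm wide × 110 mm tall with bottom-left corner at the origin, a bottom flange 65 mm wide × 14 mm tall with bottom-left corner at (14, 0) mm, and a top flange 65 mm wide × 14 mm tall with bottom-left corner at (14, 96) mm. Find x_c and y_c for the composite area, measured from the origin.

web: A = 14 × 110 = 1540.00, centroid at (7.00, 55.00).
bottom flange: A = 65 × 14 = 910.00, centroid at (46.50, 7.00).
top flange: A = 65 × 14 = 910.00, centroid at (46.50, 103.00).
ΣA = 3360.00 mm²
ΣAx_c = (1540.00)(7.00) + (910.00)(46.50) + (910.00)(46.50) = 95410.00 mm³
ΣAy_c = (1540.00)(55.00) + (910.00)(7.00) + (910.00)(103.00) = 184800.00 mm³
x_c = 95410.00 / 3360.00 = 28.40 mm
y_c = 184800.00 / 3360.00 = 55.00 mm

x_c = 28.40 mm, y_c = 55.00 mm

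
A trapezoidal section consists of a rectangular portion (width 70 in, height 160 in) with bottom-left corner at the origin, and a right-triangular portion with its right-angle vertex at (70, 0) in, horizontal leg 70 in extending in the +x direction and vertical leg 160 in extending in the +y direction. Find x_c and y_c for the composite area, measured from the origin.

rectangular portion: A = 70 × 160 = 11200.00, centroid at (35.00, 80.00).
triangular portion: A = ½·70·160 = 5600.00, centroid at (93.33, 53.33).
ΣA = 16800.00 in², ΣAx_c = 914666.67 in³, ΣAy_c = 1194666.67 in³.
x_c = 914666.67/16800.00 = 54.44 in; y_c = 1194666.67/16800.00 = 71.11 in.

x_c = 54.44 in, y_c = 71.11 in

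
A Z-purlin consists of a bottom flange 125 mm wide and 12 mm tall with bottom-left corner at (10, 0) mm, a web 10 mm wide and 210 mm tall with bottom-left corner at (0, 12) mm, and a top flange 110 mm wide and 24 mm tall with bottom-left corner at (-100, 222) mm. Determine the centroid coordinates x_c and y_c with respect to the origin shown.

x_c = 0.07 mm, y_c = 139.82 mm

Part | A | x̄ᵢ | ȳᵢ | A·x̄ᵢ | A·ȳᵢ
bottom flange | 1500.00 | 72.50 | 6.00 | 108750.00 | 9000.00
web | 2100.00 | 5.00 | 117.00 | 10500.00 | 245700.00
top flange | 2640.00 | -45.00 | 234.00 | -118800.00 | 617760.00
Σ | 6240.00 |  |  | 450.00 | 872460.00
x_c = 450.00 / 6240.00 = 0.07 mm
y_c = 872460.00 / 6240.00 = 139.82 mm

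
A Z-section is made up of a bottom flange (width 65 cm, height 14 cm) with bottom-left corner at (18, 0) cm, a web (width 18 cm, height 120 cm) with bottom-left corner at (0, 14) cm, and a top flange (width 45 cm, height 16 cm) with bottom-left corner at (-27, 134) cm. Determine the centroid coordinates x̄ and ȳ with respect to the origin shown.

bottom flange: A = 65 × 14 = 910.00, centroid at (50.50, 7.00).
web: A = 18 × 120 = 2160.00, centroid at (9.00, 74.00).
top flange: A = 45 × 16 = 720.00, centroid at (-4.50, 142.00).
ΣA = 3790.00 cm², ΣAx̄ = 62155.00 cm³, ΣAȳ = 268450.00 cm³.
x̄ = 62155.00/3790.00 = 16.40 cm; ȳ = 268450.00/3790.00 = 70.83 cm.

x̄ = 16.40 cm, ȳ = 70.83 cm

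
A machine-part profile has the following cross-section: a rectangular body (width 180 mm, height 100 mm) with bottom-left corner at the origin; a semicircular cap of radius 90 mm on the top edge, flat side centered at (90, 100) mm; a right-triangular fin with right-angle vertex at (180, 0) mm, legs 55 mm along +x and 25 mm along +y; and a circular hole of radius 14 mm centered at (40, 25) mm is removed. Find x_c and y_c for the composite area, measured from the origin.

x_c = 93.42 mm, y_c = 86.01 mm

rectangular body: A = 180 × 100 = 18000.00, centroid at (90.00, 50.00).
semicircular top: A = ½π·90² = 12723.45, centroid at (90.00, 138.20).
triangular fin: A = ½·55·25 = 687.50, centroid at (198.33, 8.33).
hole: A = −π·14² = -615.75, centroid at (40.00, 25.00).
ΣA = 30795.20 mm², ΣAx_c = 2876834.60 mm³, ΣAy_c = 2648680.39 mm³.
x_c = 2876834.60/30795.20 = 93.42 mm; y_c = 2648680.39/30795.20 = 86.01 mm.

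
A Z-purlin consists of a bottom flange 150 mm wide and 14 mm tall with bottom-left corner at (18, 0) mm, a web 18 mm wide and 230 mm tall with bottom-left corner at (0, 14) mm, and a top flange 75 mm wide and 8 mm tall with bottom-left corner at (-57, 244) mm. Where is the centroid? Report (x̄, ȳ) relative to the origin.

bottom flange: A = 150 × 14 = 2100.00, centroid at (93.00, 7.00).
web: A = 18 × 230 = 4140.00, centroid at (9.00, 129.00).
top flange: A = 75 × 8 = 600.00, centroid at (-19.50, 248.00).
ΣA = 6840.00 mm², ΣAx̄ = 220860.00 mm³, ΣAȳ = 697560.00 mm³.
x̄ = 220860.00/6840.00 = 32.29 mm; ȳ = 697560.00/6840.00 = 101.98 mm.

x̄ = 32.29 mm, ȳ = 101.98 mm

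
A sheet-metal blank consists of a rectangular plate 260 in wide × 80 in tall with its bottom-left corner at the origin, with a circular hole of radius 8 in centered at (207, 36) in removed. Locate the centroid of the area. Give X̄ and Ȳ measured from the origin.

plate: A = 260 × 80 = 20800.00, centroid at (130.00, 40.00).
hole: A = −π·8² = -201.06, centroid at (207.00, 36.00).
ΣA = 20598.94 in², ΣAX̄ = 2662380.18 in³, ΣAȲ = 824761.77 in³.
X̄ = 2662380.18/20598.94 = 129.25 in; Ȳ = 824761.77/20598.94 = 40.04 in.

X̄ = 129.25 in, Ȳ = 40.04 in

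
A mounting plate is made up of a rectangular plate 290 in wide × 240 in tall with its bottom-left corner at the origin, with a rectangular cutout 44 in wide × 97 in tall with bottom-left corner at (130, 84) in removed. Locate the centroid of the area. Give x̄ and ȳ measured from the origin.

Part | A | x̄ᵢ | ȳᵢ | A·x̄ᵢ | A·ȳᵢ
plate | 69600.00 | 145.00 | 120.00 | 10092000.00 | 8352000.00
hole | -4268.00 | 152.00 | 132.50 | -648736.00 | -565510.00
Σ | 65332.00 |  |  | 9443264.00 | 7786490.00
x̄ = 9443264.00 / 65332.00 = 144.54 in
ȳ = 7786490.00 / 65332.00 = 119.18 in

x̄ = 144.54 in, ȳ = 119.18 in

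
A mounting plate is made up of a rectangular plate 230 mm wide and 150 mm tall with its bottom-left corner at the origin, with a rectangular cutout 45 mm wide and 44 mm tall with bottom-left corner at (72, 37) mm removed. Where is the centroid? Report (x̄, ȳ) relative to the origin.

x̄ = 116.25 mm, ȳ = 75.97 mm

plate: A = 230 × 150 = 34500.00, centroid at (115.00, 75.00).
hole: A = −(45 × 44) = -1980.00, centroid at (94.50, 59.00).
ΣA = 32520.00 mm², ΣAx̄ = 3780390.00 mm³, ΣAȳ = 2470680.00 mm³.
x̄ = 3780390.00/32520.00 = 116.25 mm; ȳ = 2470680.00/32520.00 = 75.97 mm.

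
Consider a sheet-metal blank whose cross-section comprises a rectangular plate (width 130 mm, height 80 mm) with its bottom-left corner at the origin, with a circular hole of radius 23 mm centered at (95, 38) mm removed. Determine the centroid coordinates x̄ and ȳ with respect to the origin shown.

x̄ = 59.29 mm, ȳ = 40.38 mm

plate: A = 130 × 80 = 10400.00, centroid at (65.00, 40.00).
hole: A = −π·23² = -1661.90, centroid at (95.00, 38.00).
ΣA = 8738.10 mm²
ΣAx̄ = (10400.00)(65.00) + (-1661.90)(95.00) = 518119.26 mm³
ΣAȳ = (10400.00)(40.00) + (-1661.90)(38.00) = 352847.70 mm³
x̄ = 518119.26 / 8738.10 = 59.29 mm
ȳ = 352847.70 / 8738.10 = 40.38 mm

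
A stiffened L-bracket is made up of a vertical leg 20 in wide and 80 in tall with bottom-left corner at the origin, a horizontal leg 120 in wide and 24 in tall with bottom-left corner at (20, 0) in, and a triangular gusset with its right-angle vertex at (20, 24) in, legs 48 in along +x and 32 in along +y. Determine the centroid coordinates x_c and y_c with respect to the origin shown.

vertical leg: A = 20 × 80 = 1600.00, centroid at (10.00, 40.00).
horizontal leg: A = 120 × 24 = 2880.00, centroid at (80.00, 12.00).
gusset: A = ½·48·32 = 768.00, centroid at (36.00, 34.67).
ΣA = 5248.00 in²
ΣAx_c = (1600.00)(10.00) + (2880.00)(80.00) + (768.00)(36.00) = 274048.00 in³
ΣAy_c = (1600.00)(40.00) + (2880.00)(12.00) + (768.00)(34.67) = 125184.00 in³
x_c = 274048.00 / 5248.00 = 52.22 in
y_c = 125184.00 / 5248.00 = 23.85 in

x_c = 52.22 in, y_c = 23.85 in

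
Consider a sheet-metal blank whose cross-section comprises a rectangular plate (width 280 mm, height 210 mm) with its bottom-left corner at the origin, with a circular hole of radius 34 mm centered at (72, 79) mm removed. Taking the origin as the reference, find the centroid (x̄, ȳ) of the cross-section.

x̄ = 144.48 mm, ȳ = 106.71 mm

plate: A = 280 × 210 = 58800.00, centroid at (140.00, 105.00).
hole: A = −π·34² = -3631.68, centroid at (72.00, 79.00).
ΣA = 55168.32 mm²
ΣAx̄ = (58800.00)(140.00) + (-3631.68)(72.00) = 7970518.96 mm³
ΣAȳ = (58800.00)(105.00) + (-3631.68)(79.00) = 5887097.19 mm³
x̄ = 7970518.96 / 55168.32 = 144.48 mm
ȳ = 5887097.19 / 55168.32 = 106.71 mm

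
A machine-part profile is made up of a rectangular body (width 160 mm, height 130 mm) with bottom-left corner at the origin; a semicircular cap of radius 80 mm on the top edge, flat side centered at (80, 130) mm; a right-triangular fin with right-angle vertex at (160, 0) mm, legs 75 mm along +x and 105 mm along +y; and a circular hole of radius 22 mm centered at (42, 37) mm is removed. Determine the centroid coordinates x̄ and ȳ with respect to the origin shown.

rectangular body: A = 160 × 130 = 20800.00, centroid at (80.00, 65.00).
semicircular top: A = ½π·80² = 10053.10, centroid at (80.00, 163.95).
triangular fin: A = ½·75·105 = 3937.50, centroid at (185.00, 35.00).
hole: A = −π·22² = -1520.53, centroid at (42.00, 37.00).
ΣA = 33270.07 mm²
ΣAx̄ = (20800.00)(80.00) + (10053.10)(80.00) + (3937.50)(185.00) + (-1520.53)(42.00) = 3132822.92 mm³
ΣAȳ = (20800.00)(65.00) + (10053.10)(163.95) + (3937.50)(35.00) + (-1520.53)(37.00) = 3081788.74 mm³
x̄ = 3132822.92 / 33270.07 = 94.16 mm
ȳ = 3081788.74 / 33270.07 = 92.63 mm

x̄ = 94.16 mm, ȳ = 92.63 mm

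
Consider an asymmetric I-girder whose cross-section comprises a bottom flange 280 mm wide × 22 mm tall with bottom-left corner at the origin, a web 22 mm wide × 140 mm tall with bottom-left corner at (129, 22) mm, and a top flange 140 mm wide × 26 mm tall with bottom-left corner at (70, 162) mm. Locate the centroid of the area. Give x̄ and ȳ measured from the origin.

x̄ = 140.00 mm, ȳ = 76.72 mm

bottom flange: A = 280 × 22 = 6160.00, centroid at (140.00, 11.00).
web: A = 22 × 140 = 3080.00, centroid at (140.00, 92.00).
top flange: A = 140 × 26 = 3640.00, centroid at (140.00, 175.00).
ΣA = 12880.00 mm², ΣAx̄ = 1803200.00 mm³, ΣAȳ = 988120.00 mm³.
x̄ = 1803200.00/12880.00 = 140.00 mm; ȳ = 988120.00/12880.00 = 76.72 mm.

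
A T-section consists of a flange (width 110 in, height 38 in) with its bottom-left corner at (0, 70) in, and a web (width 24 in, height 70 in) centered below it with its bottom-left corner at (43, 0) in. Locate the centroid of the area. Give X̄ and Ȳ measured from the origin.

X̄ = 55.00 in, Ȳ = 73.52 in

Part | A | x̄ᵢ | ȳᵢ | A·x̄ᵢ | A·ȳᵢ
web | 1680.00 | 55.00 | 35.00 | 92400.00 | 58800.00
flange | 4180.00 | 55.00 | 89.00 | 229900.00 | 372020.00
Σ | 5860.00 |  |  | 322300.00 | 430820.00
X̄ = 322300.00 / 5860.00 = 55.00 in
Ȳ = 430820.00 / 5860.00 = 73.52 in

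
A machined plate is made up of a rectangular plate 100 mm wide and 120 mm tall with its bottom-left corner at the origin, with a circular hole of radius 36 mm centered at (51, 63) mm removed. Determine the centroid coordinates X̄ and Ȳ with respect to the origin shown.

plate: A = 100 × 120 = 12000.00, centroid at (50.00, 60.00).
hole: A = −π·36² = -4071.50, centroid at (51.00, 63.00).
ΣA = 7928.50 mm², ΣAX̄ = 392353.29 mm³, ΣAȲ = 463495.24 mm³.
X̄ = 392353.29/7928.50 = 49.49 mm; Ȳ = 463495.24/7928.50 = 58.46 mm.

X̄ = 49.49 mm, Ȳ = 58.46 mm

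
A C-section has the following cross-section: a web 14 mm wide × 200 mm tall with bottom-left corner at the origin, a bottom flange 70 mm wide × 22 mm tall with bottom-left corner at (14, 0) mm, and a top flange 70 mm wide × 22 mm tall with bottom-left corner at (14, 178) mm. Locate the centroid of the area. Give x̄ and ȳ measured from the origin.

web: A = 14 × 200 = 2800.00, centroid at (7.00, 100.00).
bottom flange: A = 70 × 22 = 1540.00, centroid at (49.00, 11.00).
top flange: A = 70 × 22 = 1540.00, centroid at (49.00, 189.00).
ΣA = 5880.00 mm²
ΣAx̄ = (2800.00)(7.00) + (1540.00)(49.00) + (1540.00)(49.00) = 170520.00 mm³
ΣAȳ = (2800.00)(100.00) + (1540.00)(11.00) + (1540.00)(189.00) = 588000.00 mm³
x̄ = 170520.00 / 5880.00 = 29.00 mm
ȳ = 588000.00 / 5880.00 = 100.00 mm

x̄ = 29.00 mm, ȳ = 100.00 mm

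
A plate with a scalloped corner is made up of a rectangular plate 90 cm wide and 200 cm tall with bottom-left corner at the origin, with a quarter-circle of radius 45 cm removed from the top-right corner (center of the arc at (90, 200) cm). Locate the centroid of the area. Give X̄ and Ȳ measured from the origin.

Part | A | x̄ᵢ | ȳᵢ | A·x̄ᵢ | A·ȳᵢ
plate | 18000.00 | 45.00 | 100.00 | 810000.00 | 1800000.00
removed quarter-circle | -1590.43 | 70.90 | 180.90 | -112763.82 | -287711.26
Σ | 16409.57 |  |  | 697236.18 | 1512288.74
X̄ = 697236.18 / 16409.57 = 42.49 cm
Ȳ = 1512288.74 / 16409.57 = 92.16 cm

X̄ = 42.49 cm, Ȳ = 92.16 cm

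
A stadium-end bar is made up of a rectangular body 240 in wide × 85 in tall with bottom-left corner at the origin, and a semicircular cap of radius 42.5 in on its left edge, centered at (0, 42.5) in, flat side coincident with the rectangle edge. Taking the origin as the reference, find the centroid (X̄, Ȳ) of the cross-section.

X̄ = 103.15 in, Ȳ = 42.50 in

Part | A | x̄ᵢ | ȳᵢ | A·x̄ᵢ | A·ȳᵢ
rectangular body | 20400.00 | 120.00 | 42.50 | 2448000.00 | 867000.00
semicircular end | 2837.25 | -18.04 | 42.50 | -51177.08 | 120583.16
Σ | 23237.25 |  |  | 2396822.92 | 987583.16
X̄ = 2396822.92 / 23237.25 = 103.15 in
Ȳ = 987583.16 / 23237.25 = 42.50 in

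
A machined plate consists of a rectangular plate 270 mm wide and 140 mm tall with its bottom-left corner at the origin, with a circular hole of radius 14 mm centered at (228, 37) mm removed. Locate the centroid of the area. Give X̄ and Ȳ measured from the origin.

X̄ = 133.46 mm, Ȳ = 70.55 mm

plate: A = 270 × 140 = 37800.00, centroid at (135.00, 70.00).
hole: A = −π·14² = -615.75, centroid at (228.00, 37.00).
ΣA = 37184.25 mm²
ΣAX̄ = (37800.00)(135.00) + (-615.75)(228.00) = 4962608.51 mm³
ΣAȲ = (37800.00)(70.00) + (-615.75)(37.00) = 2623217.17 mm³
X̄ = 4962608.51 / 37184.25 = 133.46 mm
Ȳ = 2623217.17 / 37184.25 = 70.55 mm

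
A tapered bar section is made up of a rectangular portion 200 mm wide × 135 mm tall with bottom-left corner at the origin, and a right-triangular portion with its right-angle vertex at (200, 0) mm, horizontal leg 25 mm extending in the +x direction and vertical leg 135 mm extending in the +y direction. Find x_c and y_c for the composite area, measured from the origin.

rectangular portion: A = 200 × 135 = 27000.00, centroid at (100.00, 67.50).
triangular portion: A = ½·25·135 = 1687.50, centroid at (208.33, 45.00).
ΣA = 28687.50 mm²
ΣAx_c = (27000.00)(100.00) + (1687.50)(208.33) = 3051562.50 mm³
ΣAy_c = (27000.00)(67.50) + (1687.50)(45.00) = 1898437.50 mm³
x_c = 3051562.50 / 28687.50 = 106.37 mm
y_c = 1898437.50 / 28687.50 = 66.18 mm

x_c = 106.37 mm, y_c = 66.18 mm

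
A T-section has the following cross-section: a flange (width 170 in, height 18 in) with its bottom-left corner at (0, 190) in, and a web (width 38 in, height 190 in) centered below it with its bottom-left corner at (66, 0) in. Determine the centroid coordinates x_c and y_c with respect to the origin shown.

x_c = 85.00 in, y_c = 125.96 in

Part | A | x̄ᵢ | ȳᵢ | A·x̄ᵢ | A·ȳᵢ
web | 7220.00 | 85.00 | 95.00 | 613700.00 | 685900.00
flange | 3060.00 | 85.00 | 199.00 | 260100.00 | 608940.00
Σ | 10280.00 |  |  | 873800.00 | 1294840.00
x_c = 873800.00 / 10280.00 = 85.00 in
y_c = 1294840.00 / 10280.00 = 125.96 in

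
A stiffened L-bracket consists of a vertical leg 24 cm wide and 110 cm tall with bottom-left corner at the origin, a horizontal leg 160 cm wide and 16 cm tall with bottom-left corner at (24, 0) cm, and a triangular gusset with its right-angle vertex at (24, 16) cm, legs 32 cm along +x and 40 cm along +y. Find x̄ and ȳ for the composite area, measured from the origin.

x̄ = 54.81 cm, ȳ = 31.58 cm

vertical leg: A = 24 × 110 = 2640.00, centroid at (12.00, 55.00).
horizontal leg: A = 160 × 16 = 2560.00, centroid at (104.00, 8.00).
gusset: A = ½·32·40 = 640.00, centroid at (34.67, 29.33).
ΣA = 5840.00 cm², ΣAx̄ = 320106.67 cm³, ΣAȳ = 184453.33 cm³.
x̄ = 320106.67/5840.00 = 54.81 cm; ȳ = 184453.33/5840.00 = 31.58 cm.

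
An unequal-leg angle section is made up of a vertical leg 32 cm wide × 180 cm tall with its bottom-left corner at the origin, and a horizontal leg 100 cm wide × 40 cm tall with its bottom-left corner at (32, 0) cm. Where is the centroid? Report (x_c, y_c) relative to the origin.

x_c = 43.05 cm, y_c = 61.31 cm

Part | A | x̄ᵢ | ȳᵢ | A·x̄ᵢ | A·ȳᵢ
vertical leg | 5760.00 | 16.00 | 90.00 | 92160.00 | 518400.00
horizontal leg | 4000.00 | 82.00 | 20.00 | 328000.00 | 80000.00
Σ | 9760.00 |  |  | 420160.00 | 598400.00
x_c = 420160.00 / 9760.00 = 43.05 cm
y_c = 598400.00 / 9760.00 = 61.31 cm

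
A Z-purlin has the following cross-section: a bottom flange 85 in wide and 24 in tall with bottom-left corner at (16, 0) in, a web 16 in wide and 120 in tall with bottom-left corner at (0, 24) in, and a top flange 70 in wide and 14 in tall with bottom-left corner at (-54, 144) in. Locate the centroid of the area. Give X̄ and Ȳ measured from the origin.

bottom flange: A = 85 × 24 = 2040.00, centroid at (58.50, 12.00).
web: A = 16 × 120 = 1920.00, centroid at (8.00, 84.00).
top flange: A = 70 × 14 = 980.00, centroid at (-19.00, 151.00).
ΣA = 4940.00 in²
ΣAX̄ = (2040.00)(58.50) + (1920.00)(8.00) + (980.00)(-19.00) = 116080.00 in³
ΣAȲ = (2040.00)(12.00) + (1920.00)(84.00) + (980.00)(151.00) = 333740.00 in³
X̄ = 116080.00 / 4940.00 = 23.50 in
Ȳ = 333740.00 / 4940.00 = 67.56 in

X̄ = 23.50 in, Ȳ = 67.56 in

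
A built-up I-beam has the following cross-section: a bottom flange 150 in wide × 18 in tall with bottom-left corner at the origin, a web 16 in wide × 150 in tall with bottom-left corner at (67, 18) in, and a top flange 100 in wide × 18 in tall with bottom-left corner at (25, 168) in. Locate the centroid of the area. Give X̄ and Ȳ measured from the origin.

bottom flange: A = 150 × 18 = 2700.00, centroid at (75.00, 9.00).
web: A = 16 × 150 = 2400.00, centroid at (75.00, 93.00).
top flange: A = 100 × 18 = 1800.00, centroid at (75.00, 177.00).
ΣA = 6900.00 in², ΣAX̄ = 517500.00 in³, ΣAȲ = 566100.00 in³.
X̄ = 517500.00/6900.00 = 75.00 in; Ȳ = 566100.00/6900.00 = 82.04 in.

X̄ = 75.00 in, Ȳ = 82.04 in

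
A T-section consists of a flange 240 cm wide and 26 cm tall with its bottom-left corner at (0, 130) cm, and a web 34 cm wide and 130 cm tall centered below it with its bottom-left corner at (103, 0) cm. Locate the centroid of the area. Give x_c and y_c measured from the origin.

web: A = 34 × 130 = 4420.00, centroid at (120.00, 65.00).
flange: A = 240 × 26 = 6240.00, centroid at (120.00, 143.00).
ΣA = 10660.00 cm², ΣAx_c = 1279200.00 cm³, ΣAy_c = 1179620.00 cm³.
x_c = 1279200.00/10660.00 = 120.00 cm; y_c = 1179620.00/10660.00 = 110.66 cm.

x_c = 120.00 cm, y_c = 110.66 cm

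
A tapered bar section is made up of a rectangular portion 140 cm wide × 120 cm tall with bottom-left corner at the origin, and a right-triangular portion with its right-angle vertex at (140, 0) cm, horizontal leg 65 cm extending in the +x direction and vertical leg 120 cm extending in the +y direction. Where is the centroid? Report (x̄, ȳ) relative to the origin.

rectangular portion: A = 140 × 120 = 16800.00, centroid at (70.00, 60.00).
triangular portion: A = ½·65·120 = 3900.00, centroid at (161.67, 40.00).
ΣA = 20700.00 cm²
ΣAx̄ = (16800.00)(70.00) + (3900.00)(161.67) = 1806500.00 cm³
ΣAȳ = (16800.00)(60.00) + (3900.00)(40.00) = 1164000.00 cm³
x̄ = 1806500.00 / 20700.00 = 87.27 cm
ȳ = 1164000.00 / 20700.00 = 56.23 cm

x̄ = 87.27 cm, ȳ = 56.23 cm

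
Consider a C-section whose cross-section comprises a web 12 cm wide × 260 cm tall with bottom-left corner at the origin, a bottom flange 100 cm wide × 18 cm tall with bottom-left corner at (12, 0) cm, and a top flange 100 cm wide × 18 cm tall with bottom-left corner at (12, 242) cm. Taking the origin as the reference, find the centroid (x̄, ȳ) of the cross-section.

x̄ = 36.00 cm, ȳ = 130.00 cm

web: A = 12 × 260 = 3120.00, centroid at (6.00, 130.00).
bottom flange: A = 100 × 18 = 1800.00, centroid at (62.00, 9.00).
top flange: A = 100 × 18 = 1800.00, centroid at (62.00, 251.00).
ΣA = 6720.00 cm², ΣAx̄ = 241920.00 cm³, ΣAȳ = 873600.00 cm³.
x̄ = 241920.00/6720.00 = 36.00 cm; ȳ = 873600.00/6720.00 = 130.00 cm.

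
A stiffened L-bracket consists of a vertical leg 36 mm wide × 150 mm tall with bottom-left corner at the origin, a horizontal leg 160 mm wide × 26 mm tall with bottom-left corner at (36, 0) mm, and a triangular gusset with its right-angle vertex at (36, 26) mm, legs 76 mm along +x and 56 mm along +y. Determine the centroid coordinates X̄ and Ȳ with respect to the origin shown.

X̄ = 60.77 mm, Ȳ = 47.41 mm

vertical leg: A = 36 × 150 = 5400.00, centroid at (18.00, 75.00).
horizontal leg: A = 160 × 26 = 4160.00, centroid at (116.00, 13.00).
gusset: A = ½·76·56 = 2128.00, centroid at (61.33, 44.67).
ΣA = 11688.00 mm²
ΣAX̄ = (5400.00)(18.00) + (4160.00)(116.00) + (2128.00)(61.33) = 710277.33 mm³
ΣAȲ = (5400.00)(75.00) + (4160.00)(13.00) + (2128.00)(44.67) = 554130.67 mm³
X̄ = 710277.33 / 11688.00 = 60.77 mm
Ȳ = 554130.67 / 11688.00 = 47.41 mm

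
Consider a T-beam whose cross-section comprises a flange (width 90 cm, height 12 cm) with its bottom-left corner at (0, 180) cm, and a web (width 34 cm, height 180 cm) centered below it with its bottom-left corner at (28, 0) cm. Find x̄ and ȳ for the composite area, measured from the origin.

Part | A | x̄ᵢ | ȳᵢ | A·x̄ᵢ | A·ȳᵢ
web | 6120.00 | 45.00 | 90.00 | 275400.00 | 550800.00
flange | 1080.00 | 45.00 | 186.00 | 48600.00 | 200880.00
Σ | 7200.00 |  |  | 324000.00 | 751680.00
x̄ = 324000.00 / 7200.00 = 45.00 cm
ȳ = 751680.00 / 7200.00 = 104.40 cm

x̄ = 45.00 cm, ȳ = 104.40 cm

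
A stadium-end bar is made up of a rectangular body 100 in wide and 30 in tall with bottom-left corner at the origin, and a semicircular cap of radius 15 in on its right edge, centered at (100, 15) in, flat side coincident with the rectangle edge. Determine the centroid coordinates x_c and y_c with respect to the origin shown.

x_c = 55.94 in, y_c = 15.00 in

rectangular body: A = 100 × 30 = 3000.00, centroid at (50.00, 15.00).
semicircular end: A = ½π·15² = 353.43, centroid at (106.37, 15.00).
ΣA = 3353.43 in², ΣAx_c = 187592.92 in³, ΣAy_c = 50301.44 in³.
x_c = 187592.92/3353.43 = 55.94 in; y_c = 50301.44/3353.43 = 15.00 in.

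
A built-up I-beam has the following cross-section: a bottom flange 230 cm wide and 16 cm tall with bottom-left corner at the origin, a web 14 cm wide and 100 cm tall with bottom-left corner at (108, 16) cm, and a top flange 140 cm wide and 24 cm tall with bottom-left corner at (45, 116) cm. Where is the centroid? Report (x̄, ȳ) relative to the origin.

Part | A | x̄ᵢ | ȳᵢ | A·x̄ᵢ | A·ȳᵢ
bottom flange | 3680.00 | 115.00 | 8.00 | 423200.00 | 29440.00
web | 1400.00 | 115.00 | 66.00 | 161000.00 | 92400.00
top flange | 3360.00 | 115.00 | 128.00 | 386400.00 | 430080.00
Σ | 8440.00 |  |  | 970600.00 | 551920.00
x̄ = 970600.00 / 8440.00 = 115.00 cm
ȳ = 551920.00 / 8440.00 = 65.39 cm

x̄ = 115.00 cm, ȳ = 65.39 cm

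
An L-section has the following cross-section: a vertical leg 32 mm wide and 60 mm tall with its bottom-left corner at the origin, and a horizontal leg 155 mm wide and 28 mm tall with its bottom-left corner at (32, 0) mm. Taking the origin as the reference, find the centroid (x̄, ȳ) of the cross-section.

vertical leg: A = 32 × 60 = 1920.00, centroid at (16.00, 30.00).
horizontal leg: A = 155 × 28 = 4340.00, centroid at (109.50, 14.00).
ΣA = 6260.00 mm²
ΣAx̄ = (1920.00)(16.00) + (4340.00)(109.50) = 505950.00 mm³
ΣAȳ = (1920.00)(30.00) + (4340.00)(14.00) = 118360.00 mm³
x̄ = 505950.00 / 6260.00 = 80.82 mm
ȳ = 118360.00 / 6260.00 = 18.91 mm

x̄ = 80.82 mm, ȳ = 18.91 mm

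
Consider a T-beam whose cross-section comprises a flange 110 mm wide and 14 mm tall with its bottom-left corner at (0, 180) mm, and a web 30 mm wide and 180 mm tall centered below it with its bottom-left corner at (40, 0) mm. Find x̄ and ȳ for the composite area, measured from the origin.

x̄ = 55.00 mm, ȳ = 111.52 mm

web: A = 30 × 180 = 5400.00, centroid at (55.00, 90.00).
flange: A = 110 × 14 = 1540.00, centroid at (55.00, 187.00).
ΣA = 6940.00 mm²
ΣAx̄ = (5400.00)(55.00) + (1540.00)(55.00) = 381700.00 mm³
ΣAȳ = (5400.00)(90.00) + (1540.00)(187.00) = 773980.00 mm³
x̄ = 381700.00 / 6940.00 = 55.00 mm
ȳ = 773980.00 / 6940.00 = 111.52 mm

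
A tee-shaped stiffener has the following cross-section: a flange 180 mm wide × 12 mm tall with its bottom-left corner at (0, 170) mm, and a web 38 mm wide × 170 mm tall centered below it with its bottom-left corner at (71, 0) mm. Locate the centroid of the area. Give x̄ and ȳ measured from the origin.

web: A = 38 × 170 = 6460.00, centroid at (90.00, 85.00).
flange: A = 180 × 12 = 2160.00, centroid at (90.00, 176.00).
ΣA = 8620.00 mm²
ΣAx̄ = (6460.00)(90.00) + (2160.00)(90.00) = 775800.00 mm³
ΣAȳ = (6460.00)(85.00) + (2160.00)(176.00) = 929260.00 mm³
x̄ = 775800.00 / 8620.00 = 90.00 mm
ȳ = 929260.00 / 8620.00 = 107.80 mm

x̄ = 90.00 mm, ȳ = 107.80 mm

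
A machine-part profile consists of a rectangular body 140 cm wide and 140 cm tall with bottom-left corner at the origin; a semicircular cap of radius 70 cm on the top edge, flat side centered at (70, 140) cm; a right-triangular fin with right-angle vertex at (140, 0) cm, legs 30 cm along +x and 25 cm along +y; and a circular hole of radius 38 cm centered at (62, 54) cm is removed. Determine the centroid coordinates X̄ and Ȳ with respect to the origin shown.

X̄ = 72.87 cm, Ȳ = 105.31 cm

rectangular body: A = 140 × 140 = 19600.00, centroid at (70.00, 70.00).
semicircular top: A = ½π·70² = 7696.90, centroid at (70.00, 169.71).
triangular fin: A = ½·30·25 = 375.00, centroid at (150.00, 8.33).
hole: A = −π·38² = -4536.46, centroid at (62.00, 54.00).
ΣA = 23135.44 cm², ΣAX̄ = 1685772.63 cm³, ΣAȲ = 2436389.12 cm³.
X̄ = 1685772.63/23135.44 = 72.87 cm; Ȳ = 2436389.12/23135.44 = 105.31 cm.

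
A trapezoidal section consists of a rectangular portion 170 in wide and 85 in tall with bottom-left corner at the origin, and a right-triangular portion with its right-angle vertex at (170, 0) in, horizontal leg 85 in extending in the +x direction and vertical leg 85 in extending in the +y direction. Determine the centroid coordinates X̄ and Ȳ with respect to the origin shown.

X̄ = 107.67 in, Ȳ = 39.67 in

Part | A | x̄ᵢ | ȳᵢ | A·x̄ᵢ | A·ȳᵢ
rectangular portion | 14450.00 | 85.00 | 42.50 | 1228250.00 | 614125.00
triangular portion | 3612.50 | 198.33 | 28.33 | 716479.17 | 102354.17
Σ | 18062.50 |  |  | 1944729.17 | 716479.17
X̄ = 1944729.17 / 18062.50 = 107.67 in
Ȳ = 716479.17 / 18062.50 = 39.67 in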